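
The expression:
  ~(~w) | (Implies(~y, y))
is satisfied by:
  {y: True, w: True}
  {y: True, w: False}
  {w: True, y: False}


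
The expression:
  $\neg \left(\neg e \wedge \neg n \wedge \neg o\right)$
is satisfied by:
  {n: True, o: True, e: True}
  {n: True, o: True, e: False}
  {n: True, e: True, o: False}
  {n: True, e: False, o: False}
  {o: True, e: True, n: False}
  {o: True, e: False, n: False}
  {e: True, o: False, n: False}


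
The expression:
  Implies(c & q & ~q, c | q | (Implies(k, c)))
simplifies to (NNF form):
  True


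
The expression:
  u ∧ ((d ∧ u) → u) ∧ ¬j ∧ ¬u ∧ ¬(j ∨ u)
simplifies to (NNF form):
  False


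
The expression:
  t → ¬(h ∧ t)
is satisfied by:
  {h: False, t: False}
  {t: True, h: False}
  {h: True, t: False}


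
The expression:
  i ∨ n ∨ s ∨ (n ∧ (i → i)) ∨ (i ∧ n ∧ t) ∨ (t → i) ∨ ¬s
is always true.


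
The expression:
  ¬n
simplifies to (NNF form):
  ¬n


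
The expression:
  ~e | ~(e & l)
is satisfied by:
  {l: False, e: False}
  {e: True, l: False}
  {l: True, e: False}


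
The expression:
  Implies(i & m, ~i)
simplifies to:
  ~i | ~m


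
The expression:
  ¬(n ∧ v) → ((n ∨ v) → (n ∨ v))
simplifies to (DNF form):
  True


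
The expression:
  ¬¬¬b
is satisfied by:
  {b: False}


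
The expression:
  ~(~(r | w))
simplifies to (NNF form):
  r | w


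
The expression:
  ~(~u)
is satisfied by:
  {u: True}


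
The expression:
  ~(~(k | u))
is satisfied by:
  {k: True, u: True}
  {k: True, u: False}
  {u: True, k: False}


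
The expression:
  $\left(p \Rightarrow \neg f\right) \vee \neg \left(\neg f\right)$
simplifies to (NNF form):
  $\text{True}$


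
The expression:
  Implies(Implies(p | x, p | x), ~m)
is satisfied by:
  {m: False}


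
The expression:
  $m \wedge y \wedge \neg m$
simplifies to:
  $\text{False}$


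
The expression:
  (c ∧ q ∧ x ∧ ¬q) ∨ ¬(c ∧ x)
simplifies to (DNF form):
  ¬c ∨ ¬x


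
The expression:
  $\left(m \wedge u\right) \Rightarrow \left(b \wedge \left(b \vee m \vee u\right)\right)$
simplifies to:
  $b \vee \neg m \vee \neg u$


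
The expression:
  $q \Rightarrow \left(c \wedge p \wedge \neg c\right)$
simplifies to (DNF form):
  $\neg q$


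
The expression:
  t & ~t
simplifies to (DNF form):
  False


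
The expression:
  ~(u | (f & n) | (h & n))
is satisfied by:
  {u: False, h: False, n: False, f: False}
  {f: True, u: False, h: False, n: False}
  {h: True, f: False, u: False, n: False}
  {f: True, h: True, u: False, n: False}
  {n: True, f: False, u: False, h: False}


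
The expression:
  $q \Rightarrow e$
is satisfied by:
  {e: True, q: False}
  {q: False, e: False}
  {q: True, e: True}


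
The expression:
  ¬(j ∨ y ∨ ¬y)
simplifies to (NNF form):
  False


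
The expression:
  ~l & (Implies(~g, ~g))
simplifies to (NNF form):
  ~l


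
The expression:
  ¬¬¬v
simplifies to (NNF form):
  ¬v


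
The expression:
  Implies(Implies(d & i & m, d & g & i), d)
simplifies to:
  d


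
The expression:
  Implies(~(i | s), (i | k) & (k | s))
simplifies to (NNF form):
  i | k | s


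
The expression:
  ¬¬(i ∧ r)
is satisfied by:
  {r: True, i: True}


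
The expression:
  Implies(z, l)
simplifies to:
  l | ~z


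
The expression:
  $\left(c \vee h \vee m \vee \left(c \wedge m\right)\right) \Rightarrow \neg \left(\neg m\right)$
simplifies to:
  $m \vee \left(\neg c \wedge \neg h\right)$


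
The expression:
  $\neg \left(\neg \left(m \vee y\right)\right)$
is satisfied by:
  {y: True, m: True}
  {y: True, m: False}
  {m: True, y: False}


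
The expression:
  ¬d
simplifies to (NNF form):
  ¬d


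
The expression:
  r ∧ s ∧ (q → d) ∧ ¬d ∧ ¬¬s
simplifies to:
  r ∧ s ∧ ¬d ∧ ¬q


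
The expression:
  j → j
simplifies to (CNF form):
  True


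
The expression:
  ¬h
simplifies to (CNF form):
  ¬h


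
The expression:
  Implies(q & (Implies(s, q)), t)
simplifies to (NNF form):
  t | ~q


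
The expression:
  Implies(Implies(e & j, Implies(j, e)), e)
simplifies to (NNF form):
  e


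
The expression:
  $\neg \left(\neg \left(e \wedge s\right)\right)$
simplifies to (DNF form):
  $e \wedge s$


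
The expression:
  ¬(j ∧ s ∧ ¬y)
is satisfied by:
  {y: True, s: False, j: False}
  {s: False, j: False, y: False}
  {j: True, y: True, s: False}
  {j: True, s: False, y: False}
  {y: True, s: True, j: False}
  {s: True, y: False, j: False}
  {j: True, s: True, y: True}


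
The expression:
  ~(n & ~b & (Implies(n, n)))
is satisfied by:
  {b: True, n: False}
  {n: False, b: False}
  {n: True, b: True}


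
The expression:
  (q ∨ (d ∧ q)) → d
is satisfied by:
  {d: True, q: False}
  {q: False, d: False}
  {q: True, d: True}


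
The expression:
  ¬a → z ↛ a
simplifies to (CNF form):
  a ∨ z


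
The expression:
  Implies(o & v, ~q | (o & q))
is always true.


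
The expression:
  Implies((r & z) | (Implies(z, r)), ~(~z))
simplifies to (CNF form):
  z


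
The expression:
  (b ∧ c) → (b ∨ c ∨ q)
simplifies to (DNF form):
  True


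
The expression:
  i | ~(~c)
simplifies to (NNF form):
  c | i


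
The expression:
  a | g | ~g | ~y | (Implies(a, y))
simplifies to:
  True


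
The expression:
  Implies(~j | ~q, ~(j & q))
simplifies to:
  True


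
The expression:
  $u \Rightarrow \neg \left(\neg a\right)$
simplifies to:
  $a \vee \neg u$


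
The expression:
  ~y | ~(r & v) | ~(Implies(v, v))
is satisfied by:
  {v: False, y: False, r: False}
  {r: True, v: False, y: False}
  {y: True, v: False, r: False}
  {r: True, y: True, v: False}
  {v: True, r: False, y: False}
  {r: True, v: True, y: False}
  {y: True, v: True, r: False}


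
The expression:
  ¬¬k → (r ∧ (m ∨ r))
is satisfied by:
  {r: True, k: False}
  {k: False, r: False}
  {k: True, r: True}


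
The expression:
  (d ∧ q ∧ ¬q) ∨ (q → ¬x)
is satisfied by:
  {q: False, x: False}
  {x: True, q: False}
  {q: True, x: False}


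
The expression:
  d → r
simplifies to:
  r ∨ ¬d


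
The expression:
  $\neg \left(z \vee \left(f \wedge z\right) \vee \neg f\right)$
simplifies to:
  $f \wedge \neg z$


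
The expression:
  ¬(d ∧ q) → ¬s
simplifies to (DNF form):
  (d ∧ q) ∨ ¬s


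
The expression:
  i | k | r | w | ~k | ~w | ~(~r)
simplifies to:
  True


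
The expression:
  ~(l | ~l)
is never true.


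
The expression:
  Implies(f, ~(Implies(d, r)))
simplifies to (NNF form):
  ~f | (d & ~r)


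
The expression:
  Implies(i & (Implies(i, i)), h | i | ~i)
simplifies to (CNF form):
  True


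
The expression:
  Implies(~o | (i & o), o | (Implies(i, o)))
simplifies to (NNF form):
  o | ~i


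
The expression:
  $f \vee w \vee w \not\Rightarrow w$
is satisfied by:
  {w: True, f: True}
  {w: True, f: False}
  {f: True, w: False}


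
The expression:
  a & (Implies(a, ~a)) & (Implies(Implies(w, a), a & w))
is never true.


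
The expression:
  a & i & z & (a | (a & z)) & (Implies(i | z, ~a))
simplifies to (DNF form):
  False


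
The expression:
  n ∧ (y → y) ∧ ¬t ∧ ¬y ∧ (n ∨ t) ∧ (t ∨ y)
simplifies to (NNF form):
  False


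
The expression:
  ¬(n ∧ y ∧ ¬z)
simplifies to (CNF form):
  z ∨ ¬n ∨ ¬y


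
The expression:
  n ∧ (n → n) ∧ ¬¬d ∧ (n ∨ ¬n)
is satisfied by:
  {d: True, n: True}


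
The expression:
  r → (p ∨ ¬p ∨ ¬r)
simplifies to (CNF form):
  True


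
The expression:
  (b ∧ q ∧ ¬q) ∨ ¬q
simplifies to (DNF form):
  ¬q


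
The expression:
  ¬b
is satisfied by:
  {b: False}


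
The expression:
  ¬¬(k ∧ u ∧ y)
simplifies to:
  k ∧ u ∧ y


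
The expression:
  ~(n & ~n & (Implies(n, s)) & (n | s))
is always true.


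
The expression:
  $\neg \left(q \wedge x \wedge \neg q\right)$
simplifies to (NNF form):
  $\text{True}$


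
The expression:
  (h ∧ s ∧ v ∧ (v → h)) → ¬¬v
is always true.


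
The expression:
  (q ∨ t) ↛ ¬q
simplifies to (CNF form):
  q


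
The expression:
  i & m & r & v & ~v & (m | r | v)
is never true.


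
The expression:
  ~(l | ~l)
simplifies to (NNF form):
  False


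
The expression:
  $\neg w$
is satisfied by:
  {w: False}


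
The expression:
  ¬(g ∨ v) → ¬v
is always true.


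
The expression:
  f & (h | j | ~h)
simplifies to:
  f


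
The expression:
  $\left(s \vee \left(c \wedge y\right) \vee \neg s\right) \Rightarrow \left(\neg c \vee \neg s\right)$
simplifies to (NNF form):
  $\neg c \vee \neg s$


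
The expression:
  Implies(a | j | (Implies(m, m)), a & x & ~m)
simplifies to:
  a & x & ~m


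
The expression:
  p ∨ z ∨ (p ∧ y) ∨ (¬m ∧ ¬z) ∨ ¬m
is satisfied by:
  {p: True, z: True, m: False}
  {p: True, m: False, z: False}
  {z: True, m: False, p: False}
  {z: False, m: False, p: False}
  {p: True, z: True, m: True}
  {p: True, m: True, z: False}
  {z: True, m: True, p: False}


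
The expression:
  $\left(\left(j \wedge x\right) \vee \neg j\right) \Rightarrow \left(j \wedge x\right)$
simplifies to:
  $j$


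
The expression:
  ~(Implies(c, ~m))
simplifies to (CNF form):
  c & m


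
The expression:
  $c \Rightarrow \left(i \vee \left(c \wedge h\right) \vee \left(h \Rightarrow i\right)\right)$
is always true.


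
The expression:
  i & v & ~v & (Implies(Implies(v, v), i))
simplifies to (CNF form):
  False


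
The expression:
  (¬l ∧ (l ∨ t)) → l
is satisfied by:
  {l: True, t: False}
  {t: False, l: False}
  {t: True, l: True}


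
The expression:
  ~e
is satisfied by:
  {e: False}


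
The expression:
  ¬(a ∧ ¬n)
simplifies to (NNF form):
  n ∨ ¬a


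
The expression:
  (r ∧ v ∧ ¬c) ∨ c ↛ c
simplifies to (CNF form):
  r ∧ v ∧ ¬c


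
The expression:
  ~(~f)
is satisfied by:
  {f: True}


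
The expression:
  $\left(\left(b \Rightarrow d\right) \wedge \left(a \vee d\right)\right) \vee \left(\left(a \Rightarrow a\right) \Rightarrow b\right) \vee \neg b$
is always true.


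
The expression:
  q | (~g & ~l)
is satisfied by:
  {q: True, l: False, g: False}
  {q: True, g: True, l: False}
  {q: True, l: True, g: False}
  {q: True, g: True, l: True}
  {g: False, l: False, q: False}


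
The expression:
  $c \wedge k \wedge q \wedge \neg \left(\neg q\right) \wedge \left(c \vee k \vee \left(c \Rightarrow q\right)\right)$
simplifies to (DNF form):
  $c \wedge k \wedge q$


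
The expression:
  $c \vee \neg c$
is always true.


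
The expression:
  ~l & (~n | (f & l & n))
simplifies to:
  ~l & ~n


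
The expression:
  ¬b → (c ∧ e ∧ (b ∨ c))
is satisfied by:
  {b: True, c: True, e: True}
  {b: True, c: True, e: False}
  {b: True, e: True, c: False}
  {b: True, e: False, c: False}
  {c: True, e: True, b: False}


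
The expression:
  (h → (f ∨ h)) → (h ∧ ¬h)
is never true.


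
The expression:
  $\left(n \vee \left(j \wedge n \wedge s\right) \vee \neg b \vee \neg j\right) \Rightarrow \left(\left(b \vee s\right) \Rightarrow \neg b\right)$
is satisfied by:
  {j: True, n: False, b: False}
  {n: False, b: False, j: False}
  {j: True, n: True, b: False}
  {n: True, j: False, b: False}
  {b: True, j: True, n: False}


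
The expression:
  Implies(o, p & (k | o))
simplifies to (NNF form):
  p | ~o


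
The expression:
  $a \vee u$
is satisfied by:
  {a: True, u: True}
  {a: True, u: False}
  {u: True, a: False}


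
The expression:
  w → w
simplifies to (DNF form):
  True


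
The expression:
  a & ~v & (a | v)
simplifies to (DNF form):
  a & ~v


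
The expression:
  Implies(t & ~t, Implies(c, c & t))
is always true.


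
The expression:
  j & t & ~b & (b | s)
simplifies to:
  j & s & t & ~b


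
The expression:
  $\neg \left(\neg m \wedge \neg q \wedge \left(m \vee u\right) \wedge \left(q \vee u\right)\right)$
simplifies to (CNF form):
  $m \vee q \vee \neg u$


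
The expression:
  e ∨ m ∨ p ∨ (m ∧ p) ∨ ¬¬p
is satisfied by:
  {p: True, m: True, e: True}
  {p: True, m: True, e: False}
  {p: True, e: True, m: False}
  {p: True, e: False, m: False}
  {m: True, e: True, p: False}
  {m: True, e: False, p: False}
  {e: True, m: False, p: False}


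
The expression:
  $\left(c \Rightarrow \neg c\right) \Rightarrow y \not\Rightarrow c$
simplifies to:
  $c \vee y$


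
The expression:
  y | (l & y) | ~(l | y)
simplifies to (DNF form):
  y | ~l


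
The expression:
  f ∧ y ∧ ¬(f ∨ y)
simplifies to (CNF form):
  False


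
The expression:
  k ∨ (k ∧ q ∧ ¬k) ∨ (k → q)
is always true.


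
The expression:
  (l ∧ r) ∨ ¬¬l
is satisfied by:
  {l: True}


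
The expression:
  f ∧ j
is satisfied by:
  {j: True, f: True}


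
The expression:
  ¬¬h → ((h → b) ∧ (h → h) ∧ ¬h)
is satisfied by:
  {h: False}


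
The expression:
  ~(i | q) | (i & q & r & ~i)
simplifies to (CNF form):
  ~i & ~q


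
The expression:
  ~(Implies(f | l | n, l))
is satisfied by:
  {n: True, f: True, l: False}
  {n: True, f: False, l: False}
  {f: True, n: False, l: False}


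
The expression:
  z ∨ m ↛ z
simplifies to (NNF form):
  m ∨ z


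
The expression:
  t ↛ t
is never true.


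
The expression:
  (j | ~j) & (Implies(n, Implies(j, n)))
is always true.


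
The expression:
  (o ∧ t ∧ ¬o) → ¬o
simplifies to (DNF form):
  True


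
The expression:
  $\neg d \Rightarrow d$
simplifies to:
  $d$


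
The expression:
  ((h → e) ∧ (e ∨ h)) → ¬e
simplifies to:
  ¬e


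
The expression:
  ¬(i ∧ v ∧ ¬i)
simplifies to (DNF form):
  True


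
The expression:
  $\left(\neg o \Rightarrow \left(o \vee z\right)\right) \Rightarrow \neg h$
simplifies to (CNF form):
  $\left(\neg h \vee \neg o\right) \wedge \left(\neg h \vee \neg z\right)$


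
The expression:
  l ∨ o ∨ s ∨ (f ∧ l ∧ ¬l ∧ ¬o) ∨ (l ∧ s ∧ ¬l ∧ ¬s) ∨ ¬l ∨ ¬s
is always true.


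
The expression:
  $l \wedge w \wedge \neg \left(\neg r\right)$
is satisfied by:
  {r: True, w: True, l: True}


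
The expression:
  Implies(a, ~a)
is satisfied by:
  {a: False}


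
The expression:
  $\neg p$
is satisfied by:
  {p: False}


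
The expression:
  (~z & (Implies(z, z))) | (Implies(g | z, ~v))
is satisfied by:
  {v: False, z: False}
  {z: True, v: False}
  {v: True, z: False}


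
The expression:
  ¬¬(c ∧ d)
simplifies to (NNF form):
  c ∧ d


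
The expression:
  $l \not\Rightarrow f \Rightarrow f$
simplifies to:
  $f \vee \neg l$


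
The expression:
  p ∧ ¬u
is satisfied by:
  {p: True, u: False}


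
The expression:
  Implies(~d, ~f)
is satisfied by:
  {d: True, f: False}
  {f: False, d: False}
  {f: True, d: True}


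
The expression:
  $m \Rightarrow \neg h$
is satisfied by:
  {h: False, m: False}
  {m: True, h: False}
  {h: True, m: False}


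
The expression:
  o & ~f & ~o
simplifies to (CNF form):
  False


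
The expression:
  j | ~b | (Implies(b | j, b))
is always true.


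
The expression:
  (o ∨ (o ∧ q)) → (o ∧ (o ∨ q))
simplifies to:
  True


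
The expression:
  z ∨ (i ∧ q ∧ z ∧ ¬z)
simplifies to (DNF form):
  z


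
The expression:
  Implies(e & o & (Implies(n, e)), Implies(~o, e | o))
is always true.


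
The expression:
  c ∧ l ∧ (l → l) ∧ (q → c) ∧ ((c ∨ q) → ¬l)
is never true.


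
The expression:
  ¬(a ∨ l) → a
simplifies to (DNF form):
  a ∨ l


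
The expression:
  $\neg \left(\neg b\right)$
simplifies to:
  $b$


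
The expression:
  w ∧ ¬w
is never true.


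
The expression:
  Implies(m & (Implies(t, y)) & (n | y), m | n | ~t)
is always true.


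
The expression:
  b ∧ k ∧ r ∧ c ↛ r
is never true.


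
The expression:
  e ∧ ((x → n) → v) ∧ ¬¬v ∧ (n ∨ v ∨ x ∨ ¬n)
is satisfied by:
  {e: True, v: True}


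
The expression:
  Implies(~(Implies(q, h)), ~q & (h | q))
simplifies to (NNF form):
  h | ~q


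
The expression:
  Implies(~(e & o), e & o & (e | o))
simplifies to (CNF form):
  e & o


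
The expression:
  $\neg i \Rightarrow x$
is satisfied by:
  {i: True, x: True}
  {i: True, x: False}
  {x: True, i: False}


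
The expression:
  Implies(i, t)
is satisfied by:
  {t: True, i: False}
  {i: False, t: False}
  {i: True, t: True}


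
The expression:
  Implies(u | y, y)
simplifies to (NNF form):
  y | ~u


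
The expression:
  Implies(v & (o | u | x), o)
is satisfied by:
  {o: True, x: False, u: False, v: False}
  {o: True, u: True, x: False, v: False}
  {o: True, x: True, u: False, v: False}
  {o: True, u: True, x: True, v: False}
  {o: False, x: False, u: False, v: False}
  {u: True, o: False, x: False, v: False}
  {x: True, o: False, u: False, v: False}
  {u: True, x: True, o: False, v: False}
  {v: True, o: True, x: False, u: False}
  {v: True, u: True, o: True, x: False}
  {v: True, o: True, x: True, u: False}
  {v: True, u: True, o: True, x: True}
  {v: True, o: False, x: False, u: False}


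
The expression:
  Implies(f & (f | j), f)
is always true.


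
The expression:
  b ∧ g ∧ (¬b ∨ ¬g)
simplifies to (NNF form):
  False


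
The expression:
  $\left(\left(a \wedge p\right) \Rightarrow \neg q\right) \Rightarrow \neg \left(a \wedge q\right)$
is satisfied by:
  {p: True, q: False, a: False}
  {p: False, q: False, a: False}
  {a: True, p: True, q: False}
  {a: True, p: False, q: False}
  {q: True, p: True, a: False}
  {q: True, p: False, a: False}
  {q: True, a: True, p: True}


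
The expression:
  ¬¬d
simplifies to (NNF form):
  d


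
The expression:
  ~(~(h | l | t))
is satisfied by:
  {t: True, l: True, h: True}
  {t: True, l: True, h: False}
  {t: True, h: True, l: False}
  {t: True, h: False, l: False}
  {l: True, h: True, t: False}
  {l: True, h: False, t: False}
  {h: True, l: False, t: False}


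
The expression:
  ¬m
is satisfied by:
  {m: False}


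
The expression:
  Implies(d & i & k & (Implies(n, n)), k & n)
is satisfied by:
  {n: True, k: False, d: False, i: False}
  {n: False, k: False, d: False, i: False}
  {n: True, i: True, k: False, d: False}
  {i: True, n: False, k: False, d: False}
  {n: True, d: True, i: False, k: False}
  {d: True, i: False, k: False, n: False}
  {n: True, i: True, d: True, k: False}
  {i: True, d: True, n: False, k: False}
  {n: True, k: True, i: False, d: False}
  {k: True, i: False, d: False, n: False}
  {n: True, i: True, k: True, d: False}
  {i: True, k: True, n: False, d: False}
  {n: True, d: True, k: True, i: False}
  {d: True, k: True, i: False, n: False}
  {n: True, i: True, d: True, k: True}


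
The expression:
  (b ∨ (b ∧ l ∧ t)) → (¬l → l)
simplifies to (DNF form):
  l ∨ ¬b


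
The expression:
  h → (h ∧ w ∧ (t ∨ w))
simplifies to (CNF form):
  w ∨ ¬h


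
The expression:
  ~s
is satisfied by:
  {s: False}


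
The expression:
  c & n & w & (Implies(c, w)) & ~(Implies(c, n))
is never true.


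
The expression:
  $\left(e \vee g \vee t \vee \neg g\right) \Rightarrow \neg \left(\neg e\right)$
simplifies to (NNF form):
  $e$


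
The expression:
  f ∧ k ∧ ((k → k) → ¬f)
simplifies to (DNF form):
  False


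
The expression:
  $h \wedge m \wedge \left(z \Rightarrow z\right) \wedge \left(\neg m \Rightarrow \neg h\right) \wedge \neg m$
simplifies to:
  $\text{False}$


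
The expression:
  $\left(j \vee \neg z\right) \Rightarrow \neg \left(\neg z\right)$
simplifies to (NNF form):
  $z$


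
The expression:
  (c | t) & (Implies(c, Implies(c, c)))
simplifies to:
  c | t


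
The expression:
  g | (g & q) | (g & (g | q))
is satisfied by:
  {g: True}


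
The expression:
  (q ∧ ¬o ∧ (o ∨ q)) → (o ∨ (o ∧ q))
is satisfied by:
  {o: True, q: False}
  {q: False, o: False}
  {q: True, o: True}


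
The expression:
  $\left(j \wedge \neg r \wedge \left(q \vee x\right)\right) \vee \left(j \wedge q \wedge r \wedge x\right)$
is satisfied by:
  {j: True, q: True, x: True, r: False}
  {j: True, q: True, x: False, r: False}
  {j: True, x: True, q: False, r: False}
  {j: True, r: True, q: True, x: True}


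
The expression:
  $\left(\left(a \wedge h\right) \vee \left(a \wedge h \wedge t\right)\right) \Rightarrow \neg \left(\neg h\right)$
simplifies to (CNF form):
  $\text{True}$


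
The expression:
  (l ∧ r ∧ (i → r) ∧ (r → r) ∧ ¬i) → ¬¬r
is always true.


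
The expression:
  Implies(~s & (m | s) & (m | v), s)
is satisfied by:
  {s: True, m: False}
  {m: False, s: False}
  {m: True, s: True}


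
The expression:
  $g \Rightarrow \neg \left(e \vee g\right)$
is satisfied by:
  {g: False}


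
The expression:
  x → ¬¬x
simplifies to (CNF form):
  True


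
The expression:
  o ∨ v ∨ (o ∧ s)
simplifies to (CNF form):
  o ∨ v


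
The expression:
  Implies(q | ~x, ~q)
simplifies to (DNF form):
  ~q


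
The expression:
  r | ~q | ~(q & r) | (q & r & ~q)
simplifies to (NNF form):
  True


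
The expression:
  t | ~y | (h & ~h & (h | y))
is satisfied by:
  {t: True, y: False}
  {y: False, t: False}
  {y: True, t: True}


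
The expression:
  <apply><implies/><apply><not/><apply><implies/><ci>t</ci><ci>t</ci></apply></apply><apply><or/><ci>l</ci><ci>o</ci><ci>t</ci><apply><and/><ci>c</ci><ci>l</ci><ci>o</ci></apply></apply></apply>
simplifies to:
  <true/>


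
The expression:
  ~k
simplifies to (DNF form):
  ~k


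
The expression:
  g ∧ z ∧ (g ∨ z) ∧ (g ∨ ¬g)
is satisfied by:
  {z: True, g: True}


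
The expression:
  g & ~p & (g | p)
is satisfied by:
  {g: True, p: False}


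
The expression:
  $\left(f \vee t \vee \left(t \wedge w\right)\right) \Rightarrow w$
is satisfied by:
  {w: True, f: False, t: False}
  {t: True, w: True, f: False}
  {w: True, f: True, t: False}
  {t: True, w: True, f: True}
  {t: False, f: False, w: False}


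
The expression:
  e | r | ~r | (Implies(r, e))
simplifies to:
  True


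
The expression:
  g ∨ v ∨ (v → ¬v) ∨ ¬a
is always true.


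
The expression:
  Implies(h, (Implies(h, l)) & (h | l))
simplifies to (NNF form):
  l | ~h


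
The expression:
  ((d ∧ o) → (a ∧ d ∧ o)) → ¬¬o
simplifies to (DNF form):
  o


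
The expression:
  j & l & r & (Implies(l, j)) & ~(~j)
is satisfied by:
  {r: True, j: True, l: True}


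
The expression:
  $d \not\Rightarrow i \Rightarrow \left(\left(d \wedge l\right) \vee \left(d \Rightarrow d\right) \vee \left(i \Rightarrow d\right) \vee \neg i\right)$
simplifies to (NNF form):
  $\text{True}$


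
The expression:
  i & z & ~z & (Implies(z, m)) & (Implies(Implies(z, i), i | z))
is never true.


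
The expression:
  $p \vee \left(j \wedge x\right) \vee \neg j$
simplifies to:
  $p \vee x \vee \neg j$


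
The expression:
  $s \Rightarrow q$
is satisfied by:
  {q: True, s: False}
  {s: False, q: False}
  {s: True, q: True}


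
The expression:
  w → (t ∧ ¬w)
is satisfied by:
  {w: False}


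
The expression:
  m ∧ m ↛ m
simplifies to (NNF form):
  False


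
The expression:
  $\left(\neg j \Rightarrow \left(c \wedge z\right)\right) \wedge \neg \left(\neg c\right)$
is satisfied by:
  {c: True, z: True, j: True}
  {c: True, z: True, j: False}
  {c: True, j: True, z: False}


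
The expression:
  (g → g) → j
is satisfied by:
  {j: True}


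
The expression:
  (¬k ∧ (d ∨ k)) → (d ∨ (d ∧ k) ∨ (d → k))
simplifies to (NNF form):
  True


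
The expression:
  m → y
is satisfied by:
  {y: True, m: False}
  {m: False, y: False}
  {m: True, y: True}


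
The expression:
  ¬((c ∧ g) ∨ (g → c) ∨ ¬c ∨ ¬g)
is never true.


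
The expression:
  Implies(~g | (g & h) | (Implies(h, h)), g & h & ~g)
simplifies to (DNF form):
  False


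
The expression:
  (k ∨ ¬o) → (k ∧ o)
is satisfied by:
  {o: True}


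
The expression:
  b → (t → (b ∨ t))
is always true.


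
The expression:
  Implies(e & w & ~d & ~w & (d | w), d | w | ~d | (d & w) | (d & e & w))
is always true.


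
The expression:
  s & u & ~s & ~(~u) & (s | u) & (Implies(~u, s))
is never true.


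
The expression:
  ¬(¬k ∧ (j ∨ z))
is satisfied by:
  {k: True, j: False, z: False}
  {k: True, z: True, j: False}
  {k: True, j: True, z: False}
  {k: True, z: True, j: True}
  {z: False, j: False, k: False}


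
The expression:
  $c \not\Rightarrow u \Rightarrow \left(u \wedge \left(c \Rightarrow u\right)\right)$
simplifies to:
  $u \vee \neg c$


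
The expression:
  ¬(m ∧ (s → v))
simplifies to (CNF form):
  (s ∨ ¬m) ∧ (¬m ∨ ¬v)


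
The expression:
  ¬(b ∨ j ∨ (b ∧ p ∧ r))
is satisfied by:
  {j: False, b: False}


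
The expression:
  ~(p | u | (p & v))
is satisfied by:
  {u: False, p: False}


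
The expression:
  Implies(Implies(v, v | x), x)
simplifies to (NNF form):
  x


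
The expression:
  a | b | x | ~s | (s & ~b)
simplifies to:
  True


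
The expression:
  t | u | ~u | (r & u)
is always true.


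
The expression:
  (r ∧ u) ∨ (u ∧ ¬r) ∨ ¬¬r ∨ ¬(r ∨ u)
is always true.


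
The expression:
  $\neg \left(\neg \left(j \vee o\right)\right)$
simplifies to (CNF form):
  $j \vee o$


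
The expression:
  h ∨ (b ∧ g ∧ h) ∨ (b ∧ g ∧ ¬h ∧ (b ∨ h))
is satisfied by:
  {b: True, h: True, g: True}
  {b: True, h: True, g: False}
  {h: True, g: True, b: False}
  {h: True, g: False, b: False}
  {b: True, g: True, h: False}


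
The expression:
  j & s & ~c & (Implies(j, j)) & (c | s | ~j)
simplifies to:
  j & s & ~c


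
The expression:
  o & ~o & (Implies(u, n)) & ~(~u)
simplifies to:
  False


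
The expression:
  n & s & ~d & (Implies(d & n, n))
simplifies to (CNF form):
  n & s & ~d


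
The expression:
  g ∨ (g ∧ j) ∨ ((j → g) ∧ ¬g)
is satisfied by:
  {g: True, j: False}
  {j: False, g: False}
  {j: True, g: True}


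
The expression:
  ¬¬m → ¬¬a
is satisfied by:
  {a: True, m: False}
  {m: False, a: False}
  {m: True, a: True}


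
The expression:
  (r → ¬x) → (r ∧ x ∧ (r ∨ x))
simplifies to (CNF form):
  r ∧ x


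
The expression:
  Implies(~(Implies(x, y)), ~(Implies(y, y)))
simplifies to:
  y | ~x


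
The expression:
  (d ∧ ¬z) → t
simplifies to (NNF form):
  t ∨ z ∨ ¬d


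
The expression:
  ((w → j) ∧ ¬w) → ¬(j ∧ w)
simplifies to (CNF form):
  True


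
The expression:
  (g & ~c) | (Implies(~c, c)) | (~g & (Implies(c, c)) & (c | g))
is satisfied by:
  {c: True, g: True}
  {c: True, g: False}
  {g: True, c: False}


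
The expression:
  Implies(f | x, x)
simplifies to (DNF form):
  x | ~f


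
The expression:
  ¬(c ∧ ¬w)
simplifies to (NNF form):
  w ∨ ¬c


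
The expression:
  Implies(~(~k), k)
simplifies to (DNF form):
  True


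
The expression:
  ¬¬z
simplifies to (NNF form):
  z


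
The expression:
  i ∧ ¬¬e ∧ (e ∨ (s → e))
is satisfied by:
  {i: True, e: True}


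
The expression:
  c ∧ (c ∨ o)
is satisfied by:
  {c: True}


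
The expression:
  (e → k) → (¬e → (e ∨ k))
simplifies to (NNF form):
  e ∨ k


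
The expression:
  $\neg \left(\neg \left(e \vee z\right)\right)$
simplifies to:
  $e \vee z$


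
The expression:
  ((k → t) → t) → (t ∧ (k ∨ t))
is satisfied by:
  {t: True, k: False}
  {k: False, t: False}
  {k: True, t: True}


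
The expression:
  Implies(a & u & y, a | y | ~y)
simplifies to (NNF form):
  True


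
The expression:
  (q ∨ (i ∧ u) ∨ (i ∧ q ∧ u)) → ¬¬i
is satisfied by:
  {i: True, q: False}
  {q: False, i: False}
  {q: True, i: True}


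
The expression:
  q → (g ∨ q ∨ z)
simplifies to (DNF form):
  True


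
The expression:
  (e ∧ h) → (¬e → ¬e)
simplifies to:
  True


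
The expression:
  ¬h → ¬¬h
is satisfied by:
  {h: True}


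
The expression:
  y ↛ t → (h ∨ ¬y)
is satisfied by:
  {t: True, h: True, y: False}
  {t: True, h: False, y: False}
  {h: True, t: False, y: False}
  {t: False, h: False, y: False}
  {y: True, t: True, h: True}
  {y: True, t: True, h: False}
  {y: True, h: True, t: False}


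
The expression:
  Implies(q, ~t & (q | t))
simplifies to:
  ~q | ~t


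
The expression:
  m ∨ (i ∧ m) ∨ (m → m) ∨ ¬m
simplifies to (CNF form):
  True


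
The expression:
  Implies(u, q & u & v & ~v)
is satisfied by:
  {u: False}


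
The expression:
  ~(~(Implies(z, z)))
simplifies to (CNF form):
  True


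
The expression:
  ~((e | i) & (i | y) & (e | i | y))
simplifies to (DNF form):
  (~e & ~i) | (~i & ~y)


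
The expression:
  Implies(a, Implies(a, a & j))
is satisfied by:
  {j: True, a: False}
  {a: False, j: False}
  {a: True, j: True}


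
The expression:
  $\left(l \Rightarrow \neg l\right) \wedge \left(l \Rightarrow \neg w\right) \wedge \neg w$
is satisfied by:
  {w: False, l: False}


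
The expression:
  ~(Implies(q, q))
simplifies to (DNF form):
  False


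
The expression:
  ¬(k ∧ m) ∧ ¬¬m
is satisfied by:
  {m: True, k: False}


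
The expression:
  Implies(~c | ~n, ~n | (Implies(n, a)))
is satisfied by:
  {a: True, c: True, n: False}
  {a: True, c: False, n: False}
  {c: True, a: False, n: False}
  {a: False, c: False, n: False}
  {a: True, n: True, c: True}
  {a: True, n: True, c: False}
  {n: True, c: True, a: False}


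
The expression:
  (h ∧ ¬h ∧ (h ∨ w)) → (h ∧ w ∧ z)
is always true.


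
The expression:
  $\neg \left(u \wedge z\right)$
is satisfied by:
  {u: False, z: False}
  {z: True, u: False}
  {u: True, z: False}


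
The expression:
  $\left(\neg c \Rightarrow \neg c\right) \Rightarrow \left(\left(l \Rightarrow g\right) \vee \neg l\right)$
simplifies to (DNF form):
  $g \vee \neg l$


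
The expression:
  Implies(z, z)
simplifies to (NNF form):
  True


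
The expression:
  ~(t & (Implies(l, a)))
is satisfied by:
  {l: True, a: False, t: False}
  {a: False, t: False, l: False}
  {l: True, a: True, t: False}
  {a: True, l: False, t: False}
  {t: True, l: True, a: False}


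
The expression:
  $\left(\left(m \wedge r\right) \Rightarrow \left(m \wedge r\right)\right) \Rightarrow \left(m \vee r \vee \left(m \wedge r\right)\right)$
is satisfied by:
  {r: True, m: True}
  {r: True, m: False}
  {m: True, r: False}


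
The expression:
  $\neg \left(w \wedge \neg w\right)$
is always true.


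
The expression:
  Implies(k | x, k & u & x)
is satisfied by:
  {u: True, x: False, k: False}
  {u: False, x: False, k: False}
  {x: True, k: True, u: True}


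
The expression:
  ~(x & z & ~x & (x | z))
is always true.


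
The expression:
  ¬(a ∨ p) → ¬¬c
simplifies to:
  a ∨ c ∨ p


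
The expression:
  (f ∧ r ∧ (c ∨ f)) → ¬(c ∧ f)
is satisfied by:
  {c: False, r: False, f: False}
  {f: True, c: False, r: False}
  {r: True, c: False, f: False}
  {f: True, r: True, c: False}
  {c: True, f: False, r: False}
  {f: True, c: True, r: False}
  {r: True, c: True, f: False}


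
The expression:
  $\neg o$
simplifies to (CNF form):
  $\neg o$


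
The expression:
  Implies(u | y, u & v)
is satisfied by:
  {v: True, y: False, u: False}
  {v: False, y: False, u: False}
  {u: True, v: True, y: False}
  {u: True, y: True, v: True}


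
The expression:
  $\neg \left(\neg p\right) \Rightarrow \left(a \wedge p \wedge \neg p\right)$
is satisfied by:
  {p: False}


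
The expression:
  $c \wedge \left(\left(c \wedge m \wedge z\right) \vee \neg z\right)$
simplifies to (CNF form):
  $c \wedge \left(m \vee \neg z\right)$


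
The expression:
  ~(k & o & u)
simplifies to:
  ~k | ~o | ~u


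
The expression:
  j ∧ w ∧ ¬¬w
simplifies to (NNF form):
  j ∧ w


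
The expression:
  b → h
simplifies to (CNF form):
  h ∨ ¬b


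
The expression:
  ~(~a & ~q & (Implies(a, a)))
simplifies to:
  a | q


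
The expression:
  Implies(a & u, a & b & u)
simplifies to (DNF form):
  b | ~a | ~u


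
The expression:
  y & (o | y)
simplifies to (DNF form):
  y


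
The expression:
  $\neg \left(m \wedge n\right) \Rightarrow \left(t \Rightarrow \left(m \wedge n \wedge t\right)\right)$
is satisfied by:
  {n: True, m: True, t: False}
  {n: True, m: False, t: False}
  {m: True, n: False, t: False}
  {n: False, m: False, t: False}
  {n: True, t: True, m: True}


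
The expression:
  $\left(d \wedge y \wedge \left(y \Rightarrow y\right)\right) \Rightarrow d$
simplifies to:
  $\text{True}$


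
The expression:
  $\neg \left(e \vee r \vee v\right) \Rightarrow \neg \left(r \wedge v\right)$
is always true.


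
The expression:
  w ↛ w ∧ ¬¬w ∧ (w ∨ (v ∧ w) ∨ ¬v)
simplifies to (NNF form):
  False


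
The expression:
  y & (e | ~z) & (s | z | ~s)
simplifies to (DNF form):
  (e & y) | (y & ~z)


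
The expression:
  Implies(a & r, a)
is always true.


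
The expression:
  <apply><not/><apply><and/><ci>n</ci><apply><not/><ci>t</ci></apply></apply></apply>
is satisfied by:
  {t: True, n: False}
  {n: False, t: False}
  {n: True, t: True}


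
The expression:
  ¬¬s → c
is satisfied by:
  {c: True, s: False}
  {s: False, c: False}
  {s: True, c: True}


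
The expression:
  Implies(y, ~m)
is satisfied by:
  {m: False, y: False}
  {y: True, m: False}
  {m: True, y: False}


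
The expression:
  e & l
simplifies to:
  e & l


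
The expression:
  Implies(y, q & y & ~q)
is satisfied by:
  {y: False}


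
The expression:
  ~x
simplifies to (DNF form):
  ~x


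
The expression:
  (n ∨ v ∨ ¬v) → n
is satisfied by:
  {n: True}


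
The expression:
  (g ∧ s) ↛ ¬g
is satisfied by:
  {s: True, g: True}


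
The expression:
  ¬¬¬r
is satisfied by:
  {r: False}


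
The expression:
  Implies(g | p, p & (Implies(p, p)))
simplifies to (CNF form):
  p | ~g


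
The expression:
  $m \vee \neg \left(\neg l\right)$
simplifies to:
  $l \vee m$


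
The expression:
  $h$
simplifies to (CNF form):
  $h$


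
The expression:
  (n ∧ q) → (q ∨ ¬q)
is always true.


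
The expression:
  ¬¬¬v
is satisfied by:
  {v: False}


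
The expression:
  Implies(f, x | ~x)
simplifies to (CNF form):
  True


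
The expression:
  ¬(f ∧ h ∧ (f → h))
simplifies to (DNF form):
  ¬f ∨ ¬h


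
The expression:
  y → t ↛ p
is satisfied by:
  {t: True, p: False, y: False}
  {p: False, y: False, t: False}
  {t: True, p: True, y: False}
  {p: True, t: False, y: False}
  {y: True, t: True, p: False}


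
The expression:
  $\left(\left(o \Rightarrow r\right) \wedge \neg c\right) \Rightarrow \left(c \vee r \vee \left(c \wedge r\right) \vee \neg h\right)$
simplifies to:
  $c \vee o \vee r \vee \neg h$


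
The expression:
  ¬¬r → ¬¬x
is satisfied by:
  {x: True, r: False}
  {r: False, x: False}
  {r: True, x: True}


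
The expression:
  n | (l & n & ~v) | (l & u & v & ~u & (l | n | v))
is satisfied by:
  {n: True}


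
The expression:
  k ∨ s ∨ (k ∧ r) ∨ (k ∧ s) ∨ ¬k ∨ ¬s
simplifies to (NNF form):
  True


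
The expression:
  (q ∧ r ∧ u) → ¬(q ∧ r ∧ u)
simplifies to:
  ¬q ∨ ¬r ∨ ¬u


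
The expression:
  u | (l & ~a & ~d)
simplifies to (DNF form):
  u | (l & ~a & ~d)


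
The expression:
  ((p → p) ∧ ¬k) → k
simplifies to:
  k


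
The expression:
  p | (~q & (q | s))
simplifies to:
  p | (s & ~q)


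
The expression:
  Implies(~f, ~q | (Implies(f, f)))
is always true.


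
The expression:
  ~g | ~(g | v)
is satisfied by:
  {g: False}


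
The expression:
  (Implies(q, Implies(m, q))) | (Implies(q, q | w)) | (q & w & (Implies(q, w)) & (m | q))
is always true.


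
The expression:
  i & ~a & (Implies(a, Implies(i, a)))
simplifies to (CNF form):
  i & ~a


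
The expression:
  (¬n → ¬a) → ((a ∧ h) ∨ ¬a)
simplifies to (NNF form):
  h ∨ ¬a ∨ ¬n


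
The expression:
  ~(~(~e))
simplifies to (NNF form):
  ~e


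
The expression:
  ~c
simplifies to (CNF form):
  ~c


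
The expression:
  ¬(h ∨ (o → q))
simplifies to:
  o ∧ ¬h ∧ ¬q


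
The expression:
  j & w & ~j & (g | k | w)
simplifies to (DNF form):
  False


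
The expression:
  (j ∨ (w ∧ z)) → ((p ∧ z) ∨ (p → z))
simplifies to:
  z ∨ ¬j ∨ ¬p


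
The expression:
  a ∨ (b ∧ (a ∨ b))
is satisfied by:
  {a: True, b: True}
  {a: True, b: False}
  {b: True, a: False}


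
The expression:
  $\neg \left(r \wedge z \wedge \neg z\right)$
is always true.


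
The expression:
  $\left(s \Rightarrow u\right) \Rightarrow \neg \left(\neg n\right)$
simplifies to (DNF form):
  $n \vee \left(s \wedge \neg u\right)$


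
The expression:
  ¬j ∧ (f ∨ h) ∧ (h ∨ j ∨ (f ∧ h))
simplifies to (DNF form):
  h ∧ ¬j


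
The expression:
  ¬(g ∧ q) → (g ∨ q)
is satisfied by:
  {q: True, g: True}
  {q: True, g: False}
  {g: True, q: False}


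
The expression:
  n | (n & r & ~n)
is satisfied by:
  {n: True}


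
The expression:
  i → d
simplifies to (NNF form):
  d ∨ ¬i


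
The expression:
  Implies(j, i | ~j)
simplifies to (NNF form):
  i | ~j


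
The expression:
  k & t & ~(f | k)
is never true.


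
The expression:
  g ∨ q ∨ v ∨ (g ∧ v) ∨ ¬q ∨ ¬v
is always true.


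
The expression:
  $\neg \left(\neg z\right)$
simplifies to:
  $z$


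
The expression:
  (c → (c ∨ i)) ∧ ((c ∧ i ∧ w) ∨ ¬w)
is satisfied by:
  {i: True, c: True, w: False}
  {i: True, c: False, w: False}
  {c: True, i: False, w: False}
  {i: False, c: False, w: False}
  {i: True, w: True, c: True}


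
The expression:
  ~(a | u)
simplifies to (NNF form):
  ~a & ~u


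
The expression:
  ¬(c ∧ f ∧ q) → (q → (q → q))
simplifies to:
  True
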